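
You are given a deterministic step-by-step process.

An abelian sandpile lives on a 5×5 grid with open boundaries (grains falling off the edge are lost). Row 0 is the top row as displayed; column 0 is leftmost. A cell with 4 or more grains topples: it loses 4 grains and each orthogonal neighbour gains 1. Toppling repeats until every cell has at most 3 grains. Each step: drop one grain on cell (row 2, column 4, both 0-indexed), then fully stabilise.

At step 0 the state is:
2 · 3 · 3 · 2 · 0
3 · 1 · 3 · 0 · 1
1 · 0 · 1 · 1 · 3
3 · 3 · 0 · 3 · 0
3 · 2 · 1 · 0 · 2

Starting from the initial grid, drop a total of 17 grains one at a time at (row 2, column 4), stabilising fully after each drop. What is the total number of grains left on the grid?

gen 0: 2 · 3 · 3 · 2 · 0
3 · 1 · 3 · 0 · 1
1 · 0 · 1 · 1 · 3
3 · 3 · 0 · 3 · 0
3 · 2 · 1 · 0 · 2
gen 1: 2 · 3 · 3 · 2 · 0
3 · 1 · 3 · 0 · 2
1 · 0 · 1 · 2 · 0
3 · 3 · 0 · 3 · 1
3 · 2 · 1 · 0 · 2
gen 2: 2 · 3 · 3 · 2 · 0
3 · 1 · 3 · 0 · 2
1 · 0 · 1 · 2 · 1
3 · 3 · 0 · 3 · 1
3 · 2 · 1 · 0 · 2
gen 3: 2 · 3 · 3 · 2 · 0
3 · 1 · 3 · 0 · 2
1 · 0 · 1 · 2 · 2
3 · 3 · 0 · 3 · 1
3 · 2 · 1 · 0 · 2
gen 4: 2 · 3 · 3 · 2 · 0
3 · 1 · 3 · 0 · 2
1 · 0 · 1 · 2 · 3
3 · 3 · 0 · 3 · 1
3 · 2 · 1 · 0 · 2
gen 5: 2 · 3 · 3 · 2 · 0
3 · 1 · 3 · 0 · 3
1 · 0 · 1 · 3 · 0
3 · 3 · 0 · 3 · 2
3 · 2 · 1 · 0 · 2
gen 6: 2 · 3 · 3 · 2 · 0
3 · 1 · 3 · 0 · 3
1 · 0 · 1 · 3 · 1
3 · 3 · 0 · 3 · 2
3 · 2 · 1 · 0 · 2
gen 7: 2 · 3 · 3 · 2 · 0
3 · 1 · 3 · 0 · 3
1 · 0 · 1 · 3 · 2
3 · 3 · 0 · 3 · 2
3 · 2 · 1 · 0 · 2
gen 8: 2 · 3 · 3 · 2 · 0
3 · 1 · 3 · 0 · 3
1 · 0 · 1 · 3 · 3
3 · 3 · 0 · 3 · 2
3 · 2 · 1 · 0 · 2
gen 9: 2 · 3 · 3 · 2 · 1
3 · 1 · 3 · 2 · 0
1 · 0 · 2 · 1 · 3
3 · 3 · 1 · 1 · 0
3 · 2 · 1 · 1 · 3
gen 10: 2 · 3 · 3 · 2 · 1
3 · 1 · 3 · 2 · 1
1 · 0 · 2 · 2 · 0
3 · 3 · 1 · 1 · 1
3 · 2 · 1 · 1 · 3
gen 11: 2 · 3 · 3 · 2 · 1
3 · 1 · 3 · 2 · 1
1 · 0 · 2 · 2 · 1
3 · 3 · 1 · 1 · 1
3 · 2 · 1 · 1 · 3
gen 12: 2 · 3 · 3 · 2 · 1
3 · 1 · 3 · 2 · 1
1 · 0 · 2 · 2 · 2
3 · 3 · 1 · 1 · 1
3 · 2 · 1 · 1 · 3
gen 13: 2 · 3 · 3 · 2 · 1
3 · 1 · 3 · 2 · 1
1 · 0 · 2 · 2 · 3
3 · 3 · 1 · 1 · 1
3 · 2 · 1 · 1 · 3
gen 14: 2 · 3 · 3 · 2 · 1
3 · 1 · 3 · 2 · 2
1 · 0 · 2 · 3 · 0
3 · 3 · 1 · 1 · 2
3 · 2 · 1 · 1 · 3
gen 15: 2 · 3 · 3 · 2 · 1
3 · 1 · 3 · 2 · 2
1 · 0 · 2 · 3 · 1
3 · 3 · 1 · 1 · 2
3 · 2 · 1 · 1 · 3
gen 16: 2 · 3 · 3 · 2 · 1
3 · 1 · 3 · 2 · 2
1 · 0 · 2 · 3 · 2
3 · 3 · 1 · 1 · 2
3 · 2 · 1 · 1 · 3
gen 17: 2 · 3 · 3 · 2 · 1
3 · 1 · 3 · 2 · 2
1 · 0 · 2 · 3 · 3
3 · 3 · 1 · 1 · 2
3 · 2 · 1 · 1 · 3

51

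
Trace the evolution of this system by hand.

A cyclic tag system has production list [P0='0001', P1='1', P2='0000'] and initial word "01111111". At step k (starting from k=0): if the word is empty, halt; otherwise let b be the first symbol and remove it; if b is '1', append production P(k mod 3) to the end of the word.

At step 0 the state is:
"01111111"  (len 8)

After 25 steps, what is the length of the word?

t=0: "01111111"  (len 8)
t=1: "1111111"  (len 7)
t=2: "1111111"  (len 7)
t=3: "1111110000"  (len 10)
t=4: "1111100000001"  (len 13)
t=5: "1111000000011"  (len 13)
t=6: "1110000000110000"  (len 16)
t=7: "1100000001100000001"  (len 19)
t=8: "1000000011000000011"  (len 19)
t=9: "0000000110000000110000"  (len 22)
t=10: "000000110000000110000"  (len 21)
t=11: "00000110000000110000"  (len 20)
t=12: "0000110000000110000"  (len 19)
t=13: "000110000000110000"  (len 18)
t=14: "00110000000110000"  (len 17)
t=15: "0110000000110000"  (len 16)
t=16: "110000000110000"  (len 15)
t=17: "100000001100001"  (len 15)
t=18: "000000011000010000"  (len 18)
t=19: "00000011000010000"  (len 17)
t=20: "0000011000010000"  (len 16)
t=21: "000011000010000"  (len 15)
t=22: "00011000010000"  (len 14)
t=23: "0011000010000"  (len 13)
t=24: "011000010000"  (len 12)
t=25: "11000010000"  (len 11)

11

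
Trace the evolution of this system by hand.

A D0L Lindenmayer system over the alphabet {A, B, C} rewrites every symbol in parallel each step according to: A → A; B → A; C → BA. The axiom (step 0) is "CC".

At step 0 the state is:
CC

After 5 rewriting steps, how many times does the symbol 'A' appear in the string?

4

gen 0: CC
gen 1: BABA
gen 2: AAAA
gen 3: AAAA
gen 4: AAAA
gen 5: AAAA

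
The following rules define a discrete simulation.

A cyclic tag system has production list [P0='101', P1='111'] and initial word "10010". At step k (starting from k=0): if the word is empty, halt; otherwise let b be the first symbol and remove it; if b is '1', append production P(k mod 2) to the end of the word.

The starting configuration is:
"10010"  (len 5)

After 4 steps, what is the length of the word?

0) "10010"  (len 5)
1) "0010101"  (len 7)
2) "010101"  (len 6)
3) "10101"  (len 5)
4) "0101111"  (len 7)

7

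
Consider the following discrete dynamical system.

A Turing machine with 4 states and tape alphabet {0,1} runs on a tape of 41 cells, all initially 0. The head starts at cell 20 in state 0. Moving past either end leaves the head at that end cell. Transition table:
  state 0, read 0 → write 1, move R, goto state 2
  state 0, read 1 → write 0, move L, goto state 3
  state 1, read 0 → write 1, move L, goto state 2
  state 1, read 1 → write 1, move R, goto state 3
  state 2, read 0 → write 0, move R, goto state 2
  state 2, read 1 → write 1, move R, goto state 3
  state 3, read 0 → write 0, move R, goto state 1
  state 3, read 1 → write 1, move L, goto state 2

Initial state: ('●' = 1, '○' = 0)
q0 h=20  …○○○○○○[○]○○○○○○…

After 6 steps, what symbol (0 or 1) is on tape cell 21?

k=0  q0 h=20  …○○○○○○[○]○○○○○○…
k=1  q2 h=21  …○○○○○●[○]○○○○○○…
k=2  q2 h=22  …○○○○●○[○]○○○○○○…
k=3  q2 h=23  …○○○●○○[○]○○○○○○…
k=4  q2 h=24  …○○●○○○[○]○○○○○○…
k=5  q2 h=25  …○●○○○○[○]○○○○○○…
k=6  q2 h=26  …●○○○○○[○]○○○○○○…

0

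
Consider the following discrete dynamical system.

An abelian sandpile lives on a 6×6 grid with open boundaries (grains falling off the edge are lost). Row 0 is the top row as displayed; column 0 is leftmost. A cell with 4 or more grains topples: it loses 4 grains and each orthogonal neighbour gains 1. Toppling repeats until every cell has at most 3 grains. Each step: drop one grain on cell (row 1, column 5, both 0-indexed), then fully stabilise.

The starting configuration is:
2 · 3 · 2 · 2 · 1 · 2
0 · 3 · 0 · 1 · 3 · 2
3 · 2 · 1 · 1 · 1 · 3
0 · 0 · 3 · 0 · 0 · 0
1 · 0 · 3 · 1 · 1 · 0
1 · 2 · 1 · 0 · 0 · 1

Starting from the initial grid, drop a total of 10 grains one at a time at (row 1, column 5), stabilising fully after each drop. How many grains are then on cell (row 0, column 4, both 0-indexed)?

3

k=0  2 · 3 · 2 · 2 · 1 · 2
0 · 3 · 0 · 1 · 3 · 2
3 · 2 · 1 · 1 · 1 · 3
0 · 0 · 3 · 0 · 0 · 0
1 · 0 · 3 · 1 · 1 · 0
1 · 2 · 1 · 0 · 0 · 1
k=1  2 · 3 · 2 · 2 · 1 · 2
0 · 3 · 0 · 1 · 3 · 3
3 · 2 · 1 · 1 · 1 · 3
0 · 0 · 3 · 0 · 0 · 0
1 · 0 · 3 · 1 · 1 · 0
1 · 2 · 1 · 0 · 0 · 1
k=2  2 · 3 · 2 · 2 · 2 · 3
0 · 3 · 0 · 2 · 0 · 2
3 · 2 · 1 · 1 · 3 · 0
0 · 0 · 3 · 0 · 0 · 1
1 · 0 · 3 · 1 · 1 · 0
1 · 2 · 1 · 0 · 0 · 1
k=3  2 · 3 · 2 · 2 · 2 · 3
0 · 3 · 0 · 2 · 0 · 3
3 · 2 · 1 · 1 · 3 · 0
0 · 0 · 3 · 0 · 0 · 1
1 · 0 · 3 · 1 · 1 · 0
1 · 2 · 1 · 0 · 0 · 1
k=4  2 · 3 · 2 · 2 · 3 · 0
0 · 3 · 0 · 2 · 1 · 1
3 · 2 · 1 · 1 · 3 · 1
0 · 0 · 3 · 0 · 0 · 1
1 · 0 · 3 · 1 · 1 · 0
1 · 2 · 1 · 0 · 0 · 1
k=5  2 · 3 · 2 · 2 · 3 · 0
0 · 3 · 0 · 2 · 1 · 2
3 · 2 · 1 · 1 · 3 · 1
0 · 0 · 3 · 0 · 0 · 1
1 · 0 · 3 · 1 · 1 · 0
1 · 2 · 1 · 0 · 0 · 1
k=6  2 · 3 · 2 · 2 · 3 · 0
0 · 3 · 0 · 2 · 1 · 3
3 · 2 · 1 · 1 · 3 · 1
0 · 0 · 3 · 0 · 0 · 1
1 · 0 · 3 · 1 · 1 · 0
1 · 2 · 1 · 0 · 0 · 1
k=7  2 · 3 · 2 · 2 · 3 · 1
0 · 3 · 0 · 2 · 2 · 0
3 · 2 · 1 · 1 · 3 · 2
0 · 0 · 3 · 0 · 0 · 1
1 · 0 · 3 · 1 · 1 · 0
1 · 2 · 1 · 0 · 0 · 1
k=8  2 · 3 · 2 · 2 · 3 · 1
0 · 3 · 0 · 2 · 2 · 1
3 · 2 · 1 · 1 · 3 · 2
0 · 0 · 3 · 0 · 0 · 1
1 · 0 · 3 · 1 · 1 · 0
1 · 2 · 1 · 0 · 0 · 1
k=9  2 · 3 · 2 · 2 · 3 · 1
0 · 3 · 0 · 2 · 2 · 2
3 · 2 · 1 · 1 · 3 · 2
0 · 0 · 3 · 0 · 0 · 1
1 · 0 · 3 · 1 · 1 · 0
1 · 2 · 1 · 0 · 0 · 1
k=10  2 · 3 · 2 · 2 · 3 · 1
0 · 3 · 0 · 2 · 2 · 3
3 · 2 · 1 · 1 · 3 · 2
0 · 0 · 3 · 0 · 0 · 1
1 · 0 · 3 · 1 · 1 · 0
1 · 2 · 1 · 0 · 0 · 1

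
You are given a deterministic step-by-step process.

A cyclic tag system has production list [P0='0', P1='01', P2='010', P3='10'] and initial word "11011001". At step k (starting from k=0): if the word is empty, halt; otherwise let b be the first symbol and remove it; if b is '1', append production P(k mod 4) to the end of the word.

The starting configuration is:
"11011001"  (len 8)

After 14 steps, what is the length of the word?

7

gen 0: "11011001"  (len 8)
gen 1: "10110010"  (len 8)
gen 2: "011001001"  (len 9)
gen 3: "11001001"  (len 8)
gen 4: "100100110"  (len 9)
gen 5: "001001100"  (len 9)
gen 6: "01001100"  (len 8)
gen 7: "1001100"  (len 7)
gen 8: "00110010"  (len 8)
gen 9: "0110010"  (len 7)
gen 10: "110010"  (len 6)
gen 11: "10010010"  (len 8)
gen 12: "001001010"  (len 9)
gen 13: "01001010"  (len 8)
gen 14: "1001010"  (len 7)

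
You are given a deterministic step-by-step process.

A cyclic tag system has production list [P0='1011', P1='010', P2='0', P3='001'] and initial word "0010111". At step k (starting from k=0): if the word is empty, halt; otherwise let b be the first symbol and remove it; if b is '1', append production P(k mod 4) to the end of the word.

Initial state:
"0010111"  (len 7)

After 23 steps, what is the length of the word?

12

gen 0: "0010111"  (len 7)
gen 1: "010111"  (len 6)
gen 2: "10111"  (len 5)
gen 3: "01110"  (len 5)
gen 4: "1110"  (len 4)
gen 5: "1101011"  (len 7)
gen 6: "101011010"  (len 9)
gen 7: "010110100"  (len 9)
gen 8: "10110100"  (len 8)
gen 9: "01101001011"  (len 11)
gen 10: "1101001011"  (len 10)
gen 11: "1010010110"  (len 10)
gen 12: "010010110001"  (len 12)
gen 13: "10010110001"  (len 11)
gen 14: "0010110001010"  (len 13)
gen 15: "010110001010"  (len 12)
gen 16: "10110001010"  (len 11)
gen 17: "01100010101011"  (len 14)
gen 18: "1100010101011"  (len 13)
gen 19: "1000101010110"  (len 13)
gen 20: "000101010110001"  (len 15)
gen 21: "00101010110001"  (len 14)
gen 22: "0101010110001"  (len 13)
gen 23: "101010110001"  (len 12)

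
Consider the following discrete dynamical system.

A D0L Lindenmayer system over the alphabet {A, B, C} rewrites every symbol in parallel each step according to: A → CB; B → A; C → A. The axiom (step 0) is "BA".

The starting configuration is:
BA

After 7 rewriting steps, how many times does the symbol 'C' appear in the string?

8

[0] BA
[1] ACB
[2] CBAA
[3] AACBCB
[4] CBCBAAAA
[5] AAAACBCBCBCB
[6] CBCBCBCBAAAAAAAA
[7] AAAAAAAACBCBCBCBCBCBCBCB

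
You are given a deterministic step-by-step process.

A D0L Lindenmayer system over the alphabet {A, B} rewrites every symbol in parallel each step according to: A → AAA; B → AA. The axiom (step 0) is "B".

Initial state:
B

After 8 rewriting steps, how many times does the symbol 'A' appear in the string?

4374

[0] B
[1] AA
[2] AAAAAA
[3] AAAAAAAAAAAAAAAAAA
[4] AAAAAAAAAAAAAAAAAAAAAAAAAAAAAAAAAAAAAAAAAAAAAAAAAAAAAA
[5] AAAAAAAAAAAAAAAAAAAAAAAAAAAAAAAAAAAAAAAAAAAAAAAAAAAAAAAAAA…AAAAAAAAAAAAAAAAAAAAAAAAAAAAAAAAAAAAAAAAAAAAAAAAAAAAAAAAAA  (len 162)
[6] AAAAAAAAAAAAAAAAAAAAAAAAAAAAAAAAAAAAAAAAAAAAAAAAAAAAAAAAAA…AAAAAAAAAAAAAAAAAAAAAAAAAAAAAAAAAAAAAAAAAAAAAAAAAAAAAAAAAA  (len 486)
[7] AAAAAAAAAAAAAAAAAAAAAAAAAAAAAAAAAAAAAAAAAAAAAAAAAAAAAAAAAA…AAAAAAAAAAAAAAAAAAAAAAAAAAAAAAAAAAAAAAAAAAAAAAAAAAAAAAAAAA  (len 1458)
[8] AAAAAAAAAAAAAAAAAAAAAAAAAAAAAAAAAAAAAAAAAAAAAAAAAAAAAAAAAA…AAAAAAAAAAAAAAAAAAAAAAAAAAAAAAAAAAAAAAAAAAAAAAAAAAAAAAAAAA  (len 4374)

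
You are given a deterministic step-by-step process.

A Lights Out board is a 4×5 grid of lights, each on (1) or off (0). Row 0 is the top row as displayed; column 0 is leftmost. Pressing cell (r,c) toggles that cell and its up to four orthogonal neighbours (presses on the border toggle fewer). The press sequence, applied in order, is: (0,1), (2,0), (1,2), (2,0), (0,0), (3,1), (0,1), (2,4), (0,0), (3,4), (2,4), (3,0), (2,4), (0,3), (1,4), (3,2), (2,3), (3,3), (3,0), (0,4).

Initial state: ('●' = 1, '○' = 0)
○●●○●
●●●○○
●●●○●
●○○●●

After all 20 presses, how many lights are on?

9

step 0: ○●●○●
●●●○○
●●●○●
●○○●●
step 1: ●○○○●
●○●○○
●●●○●
●○○●●
step 2: ●○○○●
○○●○○
○○●○●
○○○●●
step 3: ●○●○●
○●○●○
○○○○●
○○○●●
step 4: ●○●○●
●●○●○
●●○○●
●○○●●
step 5: ○●●○●
○●○●○
●●○○●
●○○●●
step 6: ○●●○●
○●○●○
●○○○●
○●●●●
step 7: ●○○○●
○○○●○
●○○○●
○●●●●
step 8: ●○○○●
○○○●●
●○○●○
○●●●○
step 9: ○●○○●
●○○●●
●○○●○
○●●●○
step 10: ○●○○●
●○○●●
●○○●●
○●●○●
step 11: ○●○○●
●○○●○
●○○○○
○●●○○
step 12: ○●○○●
●○○●○
○○○○○
●○●○○
step 13: ○●○○●
●○○●●
○○○●●
●○●○●
step 14: ○●●●○
●○○○●
○○○●●
●○●○●
step 15: ○●●●●
●○○●○
○○○●○
●○●○●
step 16: ○●●●●
●○○●○
○○●●○
●●○●●
step 17: ○●●●●
●○○○○
○○○○●
●●○○●
step 18: ○●●●●
●○○○○
○○○●●
●●●●○
step 19: ○●●●●
●○○○○
●○○●●
○○●●○
step 20: ○●●○○
●○○○●
●○○●●
○○●●○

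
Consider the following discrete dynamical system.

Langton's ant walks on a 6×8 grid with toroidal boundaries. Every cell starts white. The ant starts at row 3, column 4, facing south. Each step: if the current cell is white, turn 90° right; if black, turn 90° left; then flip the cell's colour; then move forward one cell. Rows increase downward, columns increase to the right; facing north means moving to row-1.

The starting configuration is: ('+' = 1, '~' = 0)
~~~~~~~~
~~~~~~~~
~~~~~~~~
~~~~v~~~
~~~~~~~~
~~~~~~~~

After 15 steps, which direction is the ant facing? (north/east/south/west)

gen 0: ~~~~~~~~
~~~~~~~~
~~~~~~~~
~~~~v~~~
~~~~~~~~
~~~~~~~~
gen 1: ~~~~~~~~
~~~~~~~~
~~~~~~~~
~~~<+~~~
~~~~~~~~
~~~~~~~~
gen 2: ~~~~~~~~
~~~~~~~~
~~~^~~~~
~~~++~~~
~~~~~~~~
~~~~~~~~
gen 3: ~~~~~~~~
~~~~~~~~
~~~+>~~~
~~~++~~~
~~~~~~~~
~~~~~~~~
gen 4: ~~~~~~~~
~~~~~~~~
~~~++~~~
~~~+v~~~
~~~~~~~~
~~~~~~~~
gen 5: ~~~~~~~~
~~~~~~~~
~~~++~~~
~~~+~>~~
~~~~~~~~
~~~~~~~~
gen 6: ~~~~~~~~
~~~~~~~~
~~~++~~~
~~~+~+~~
~~~~~v~~
~~~~~~~~
gen 7: ~~~~~~~~
~~~~~~~~
~~~++~~~
~~~+~+~~
~~~~<+~~
~~~~~~~~
gen 8: ~~~~~~~~
~~~~~~~~
~~~++~~~
~~~+^+~~
~~~~++~~
~~~~~~~~
gen 9: ~~~~~~~~
~~~~~~~~
~~~++~~~
~~~++>~~
~~~~++~~
~~~~~~~~
gen 10: ~~~~~~~~
~~~~~~~~
~~~++^~~
~~~++~~~
~~~~++~~
~~~~~~~~
gen 11: ~~~~~~~~
~~~~~~~~
~~~+++>~
~~~++~~~
~~~~++~~
~~~~~~~~
gen 12: ~~~~~~~~
~~~~~~~~
~~~++++~
~~~++~v~
~~~~++~~
~~~~~~~~
gen 13: ~~~~~~~~
~~~~~~~~
~~~++++~
~~~++<+~
~~~~++~~
~~~~~~~~
gen 14: ~~~~~~~~
~~~~~~~~
~~~++^+~
~~~++++~
~~~~++~~
~~~~~~~~
gen 15: ~~~~~~~~
~~~~~~~~
~~~+<~+~
~~~++++~
~~~~++~~
~~~~~~~~

west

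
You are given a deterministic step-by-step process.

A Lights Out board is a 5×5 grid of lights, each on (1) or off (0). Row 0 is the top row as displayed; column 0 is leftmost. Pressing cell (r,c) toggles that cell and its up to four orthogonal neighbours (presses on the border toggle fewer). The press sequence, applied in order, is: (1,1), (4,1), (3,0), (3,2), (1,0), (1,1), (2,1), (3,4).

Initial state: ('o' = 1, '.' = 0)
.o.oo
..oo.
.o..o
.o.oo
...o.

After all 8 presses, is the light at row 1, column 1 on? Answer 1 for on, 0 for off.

0

0) .o.oo
..oo.
.o..o
.o.oo
...o.
1) ...oo
oo.o.
....o
.o.oo
...o.
2) ...oo
oo.o.
....o
...oo
oooo.
3) ...oo
oo.o.
o...o
oo.oo
.ooo.
4) ...oo
oo.o.
o.o.o
o.o.o
.o.o.
5) o..oo
...o.
..o.o
o.o.o
.o.o.
6) oo.oo
oooo.
.oo.o
o.o.o
.o.o.
7) oo.oo
o.oo.
o...o
ooo.o
.o.o.
8) oo.oo
o.oo.
o....
oooo.
.o.oo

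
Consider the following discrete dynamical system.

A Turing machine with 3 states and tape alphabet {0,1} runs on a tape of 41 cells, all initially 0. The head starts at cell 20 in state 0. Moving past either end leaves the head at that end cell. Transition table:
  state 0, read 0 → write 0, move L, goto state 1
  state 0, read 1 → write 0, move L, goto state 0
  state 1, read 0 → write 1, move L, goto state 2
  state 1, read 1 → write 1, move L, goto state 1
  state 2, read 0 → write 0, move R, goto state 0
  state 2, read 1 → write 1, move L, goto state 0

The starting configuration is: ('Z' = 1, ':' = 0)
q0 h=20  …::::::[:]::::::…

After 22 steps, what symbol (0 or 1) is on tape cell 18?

0

0) q0 h=20  …::::::[:]::::::…
1) q1 h=19  …::::::[:]::::::…
2) q2 h=18  …::::::[:]Z:::::…
3) q0 h=19  …::::::[Z]::::::…
4) q0 h=18  …::::::[:]::::::…
5) q1 h=17  …::::::[:]::::::…
6) q2 h=16  …::::::[:]Z:::::…
7) q0 h=17  …::::::[Z]::::::…
8) q0 h=16  …::::::[:]::::::…
9) q1 h=15  …::::::[:]::::::…
10) q2 h=14  …::::::[:]Z:::::…
11) q0 h=15  …::::::[Z]::::::…
12) q0 h=14  …::::::[:]::::::…
13) q1 h=13  …::::::[:]::::::…
14) q2 h=12  …::::::[:]Z:::::…
15) q0 h=13  …::::::[Z]::::::…
16) q0 h=12  …::::::[:]::::::…
17) q1 h=11  …::::::[:]::::::…
18) q2 h=10  …::::::[:]Z:::::…
19) q0 h=11  …::::::[Z]::::::…
20) q0 h=10  …::::::[:]::::::…
21) q1 h= 9  …::::::[:]::::::…
22) q2 h= 8  …::::::[:]Z:::::…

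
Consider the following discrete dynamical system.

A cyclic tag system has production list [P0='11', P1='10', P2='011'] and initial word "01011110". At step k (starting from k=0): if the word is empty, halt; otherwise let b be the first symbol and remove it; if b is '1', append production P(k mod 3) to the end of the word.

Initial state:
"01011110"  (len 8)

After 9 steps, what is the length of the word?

13

0) "01011110"  (len 8)
1) "1011110"  (len 7)
2) "01111010"  (len 8)
3) "1111010"  (len 7)
4) "11101011"  (len 8)
5) "110101110"  (len 9)
6) "10101110011"  (len 11)
7) "010111001111"  (len 12)
8) "10111001111"  (len 11)
9) "0111001111011"  (len 13)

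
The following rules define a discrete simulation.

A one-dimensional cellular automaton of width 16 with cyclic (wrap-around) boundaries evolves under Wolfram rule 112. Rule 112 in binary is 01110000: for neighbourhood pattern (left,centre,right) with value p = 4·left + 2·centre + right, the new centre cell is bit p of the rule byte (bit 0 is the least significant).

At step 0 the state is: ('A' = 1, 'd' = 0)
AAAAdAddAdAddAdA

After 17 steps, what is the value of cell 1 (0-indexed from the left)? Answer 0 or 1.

[0] AAAAdAddAdAddAdA
[1] dddAAdAddAdAddAd
[2] ddddAAdAddAdAddA
[3] AddddAAdAddAdAdd
[4] dAddddAAdAddAdAd
[5] ddAddddAAdAddAdA
[6] AddAddddAAdAddAd
[7] dAddAddddAAdAddA
[8] AdAddAddddAAdAdd
[9] dAdAddAddddAAdAd
[10] ddAdAddAddddAAdA
[11] AddAdAddAddddAAd
[12] dAddAdAddAddddAA
[13] AdAddAdAddAddddA
[14] AAdAddAdAddAdddd
[15] dAAdAddAdAddAddd
[16] ddAAdAddAdAddAdd
[17] dddAAdAddAdAddAd

0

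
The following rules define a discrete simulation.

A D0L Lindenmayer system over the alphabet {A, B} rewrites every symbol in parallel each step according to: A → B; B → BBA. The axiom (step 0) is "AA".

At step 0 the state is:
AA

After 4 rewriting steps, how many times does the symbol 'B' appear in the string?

24

[0] AA
[1] BB
[2] BBABBA
[3] BBABBABBBABBAB
[4] BBABBABBBABBABBBABBABBABBBABBABBBA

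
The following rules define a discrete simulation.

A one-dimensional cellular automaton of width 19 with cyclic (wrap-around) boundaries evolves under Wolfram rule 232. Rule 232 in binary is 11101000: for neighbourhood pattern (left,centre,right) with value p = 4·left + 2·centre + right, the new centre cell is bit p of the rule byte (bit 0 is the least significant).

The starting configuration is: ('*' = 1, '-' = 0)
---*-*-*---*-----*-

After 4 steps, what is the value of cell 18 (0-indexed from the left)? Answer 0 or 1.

0

t=0: ---*-*-*---*-----*-
t=1: ----*-*------------
t=2: -----*-------------
t=3: -------------------
t=4: -------------------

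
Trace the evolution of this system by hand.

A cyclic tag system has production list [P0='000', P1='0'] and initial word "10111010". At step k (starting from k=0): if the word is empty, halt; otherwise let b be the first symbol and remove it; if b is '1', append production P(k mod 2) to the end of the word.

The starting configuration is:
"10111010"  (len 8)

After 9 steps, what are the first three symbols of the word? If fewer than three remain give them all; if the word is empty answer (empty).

step 0: "10111010"  (len 8)
step 1: "0111010000"  (len 10)
step 2: "111010000"  (len 9)
step 3: "11010000000"  (len 11)
step 4: "10100000000"  (len 11)
step 5: "0100000000000"  (len 13)
step 6: "100000000000"  (len 12)
step 7: "00000000000000"  (len 14)
step 8: "0000000000000"  (len 13)
step 9: "000000000000"  (len 12)

000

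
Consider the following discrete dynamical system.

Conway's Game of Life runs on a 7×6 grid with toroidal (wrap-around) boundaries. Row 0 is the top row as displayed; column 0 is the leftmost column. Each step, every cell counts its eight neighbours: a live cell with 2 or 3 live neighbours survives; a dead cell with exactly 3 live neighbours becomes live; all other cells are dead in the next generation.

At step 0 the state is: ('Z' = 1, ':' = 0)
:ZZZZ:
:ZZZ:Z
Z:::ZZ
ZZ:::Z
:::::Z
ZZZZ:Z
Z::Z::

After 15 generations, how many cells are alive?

14

0) :ZZZZ:
:ZZZ:Z
Z:::ZZ
ZZ:::Z
:::::Z
ZZZZ:Z
Z::Z::
1) :::::Z
::::::
:::Z::
:Z::::
::::::
:ZZZ:Z
::::::
2) ::::::
::::::
::::::
::::::
ZZ::::
::Z:::
Z:Z:Z:
3) ::::::
::::::
::::::
::::::
:Z::::
Z:ZZ:Z
:Z:Z::
4) ::::::
::::::
::::::
::::::
ZZZ:::
Z::ZZ:
ZZ:ZZ:
5) ::::::
::::::
::::::
:Z::::
ZZZZ:Z
::::Z:
ZZZZZ:
6) :ZZZ::
::::::
::::::
:Z::::
ZZZZZZ
::::::
:ZZZZZ
7) ZZ::::
::Z:::
::::::
:Z:ZZZ
ZZZZZZ
::::::
ZZ::Z:
8) Z:Z::Z
:Z::::
::ZZZ:
:Z::::
:Z::::
::::::
ZZ:::Z
9) ::Z::Z
ZZ::ZZ
:ZZZ::
:Z:Z::
::::::
:Z::::
:Z:::Z
10) ::Z:::
::::ZZ
:::Z:Z
:Z:Z::
::Z:::
Z:::::
:ZZ:::
11) :ZZZ::
:::ZZZ
Z:ZZ:Z
:::ZZ:
:ZZ:::
::Z:::
:ZZ:::
12) ZZ::::
:::::Z
Z:Z:::
Z:::ZZ
:ZZ:::
:::Z::
::::::
13) Z:::::
:::::Z
ZZ::Z:
Z:ZZ:Z
ZZZZZZ
::Z:::
::::::
14) ::::::
:Z:::Z
:ZZZZ:
::::::
::::::
Z:Z:ZZ
::::::
15) ::::::
ZZ:ZZ:
ZZZZZ:
::ZZ::
:::::Z
:::::Z
:::::Z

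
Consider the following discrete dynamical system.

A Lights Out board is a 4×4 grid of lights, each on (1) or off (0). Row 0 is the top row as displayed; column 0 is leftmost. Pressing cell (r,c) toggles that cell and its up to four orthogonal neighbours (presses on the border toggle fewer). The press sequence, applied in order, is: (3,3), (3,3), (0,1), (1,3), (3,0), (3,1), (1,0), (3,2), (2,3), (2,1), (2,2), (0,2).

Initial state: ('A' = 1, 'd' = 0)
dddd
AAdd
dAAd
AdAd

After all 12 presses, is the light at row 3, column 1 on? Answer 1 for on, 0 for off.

0

step 0: dddd
AAdd
dAAd
AdAd
step 1: dddd
AAdd
dAAA
AddA
step 2: dddd
AAdd
dAAd
AdAd
step 3: AAAd
Addd
dAAd
AdAd
step 4: AAAA
AdAA
dAAA
AdAd
step 5: AAAA
AdAA
AAAA
dAAd
step 6: AAAA
AdAA
AdAA
Addd
step 7: dAAA
dAAA
ddAA
Addd
step 8: dAAA
dAAA
dddA
AAAA
step 9: dAAA
dAAd
ddAd
AAAd
step 10: dAAA
ddAd
AAdd
AdAd
step 11: dAAA
dddd
AdAA
Addd
step 12: dddd
ddAd
AdAA
Addd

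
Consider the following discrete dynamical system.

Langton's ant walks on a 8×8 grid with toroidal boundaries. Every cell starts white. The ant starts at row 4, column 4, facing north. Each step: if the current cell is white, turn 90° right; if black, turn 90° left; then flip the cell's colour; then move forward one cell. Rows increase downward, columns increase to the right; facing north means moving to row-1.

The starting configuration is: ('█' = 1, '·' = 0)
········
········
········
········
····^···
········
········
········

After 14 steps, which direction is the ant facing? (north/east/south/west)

south

k=0  ········
········
········
········
····^···
········
········
········
k=1  ········
········
········
········
····█>··
········
········
········
k=2  ········
········
········
········
····██··
·····v··
········
········
k=3  ········
········
········
········
····██··
····<█··
········
········
k=4  ········
········
········
········
····^█··
····██··
········
········
k=5  ········
········
········
········
···<·█··
····██··
········
········
k=6  ········
········
········
···^····
···█·█··
····██··
········
········
k=7  ········
········
········
···█>···
···█·█··
····██··
········
········
k=8  ········
········
········
···██···
···█v█··
····██··
········
········
k=9  ········
········
········
···██···
···<██··
····██··
········
········
k=10  ········
········
········
···██···
····██··
···v██··
········
········
k=11  ········
········
········
···██···
····██··
··<███··
········
········
k=12  ········
········
········
···██···
··^·██··
··████··
········
········
k=13  ········
········
········
···██···
··█>██··
··████··
········
········
k=14  ········
········
········
···██···
··████··
··█v██··
········
········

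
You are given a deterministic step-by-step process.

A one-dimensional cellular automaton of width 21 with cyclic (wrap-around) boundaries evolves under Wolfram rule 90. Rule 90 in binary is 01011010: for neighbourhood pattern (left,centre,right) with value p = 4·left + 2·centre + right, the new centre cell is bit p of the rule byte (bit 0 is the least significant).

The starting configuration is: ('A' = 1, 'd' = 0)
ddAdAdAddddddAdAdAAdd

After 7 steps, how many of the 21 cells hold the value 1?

[0] ddAdAdAddddddAdAdAAdd
[1] dAdddddAddddAddddAAAd
[2] AdAdddAdAddAdAddAAdAA
[3] AddAdAdddAAdddAAAAdAd
[4] dAAdddAdAAAAdAAddAddd
[5] AAAAdAddAddAdAAAAdAdd
[6] AddAddAAdAAddAddAddAA
[7] AAAdAAAAdAAAAdAAdAAAd

16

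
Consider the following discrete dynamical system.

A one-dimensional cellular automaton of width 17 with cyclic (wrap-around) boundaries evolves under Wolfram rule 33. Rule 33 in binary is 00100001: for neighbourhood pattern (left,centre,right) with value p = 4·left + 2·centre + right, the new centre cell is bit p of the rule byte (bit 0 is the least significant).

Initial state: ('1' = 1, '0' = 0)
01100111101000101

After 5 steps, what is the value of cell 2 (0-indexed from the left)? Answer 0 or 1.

[0] 01100111101000101
[1] 10000000010010010
[2] 00111111000000001
[3] 00000000011111100
[4] 11111111000000001
[5] 00000000011111100

0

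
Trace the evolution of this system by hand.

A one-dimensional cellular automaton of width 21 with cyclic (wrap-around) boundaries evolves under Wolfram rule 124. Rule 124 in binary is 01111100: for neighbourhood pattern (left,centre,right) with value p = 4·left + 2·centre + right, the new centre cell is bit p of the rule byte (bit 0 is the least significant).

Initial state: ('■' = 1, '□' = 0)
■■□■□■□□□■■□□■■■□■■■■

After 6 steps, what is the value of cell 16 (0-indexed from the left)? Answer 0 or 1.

step 0: ■■□■□■□□□■■□□■■■□■■■■
step 1: □■■■■■■□□■■■□■□■■■□□□
step 2: □■□□□□■■□■□■■■■■□■■□□
step 3: □■■□□□■■■■■■□□□■■■■■□
step 4: □■■■□□■□□□□■■□□■□□□■■
step 5: ■■□■■□■■□□□■■■□■■□□■■
step 6: □■■■■■■■■□□■□■■■■■□■□

1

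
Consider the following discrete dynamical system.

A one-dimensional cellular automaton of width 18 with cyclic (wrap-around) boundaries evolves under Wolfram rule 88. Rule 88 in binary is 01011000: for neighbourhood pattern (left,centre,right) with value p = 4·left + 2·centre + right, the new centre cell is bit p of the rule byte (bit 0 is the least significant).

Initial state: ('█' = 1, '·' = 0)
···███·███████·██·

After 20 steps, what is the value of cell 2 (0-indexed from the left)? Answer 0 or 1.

0

step 0: ···███·███████·██·
step 1: ···█·█·█·····█·███
step 2: █·······█······█·█
step 3: ██·······█·······█
step 4: ·██·······█······█
step 5: ·███·······█······
step 6: ·█·██·······█·····
step 7: ···███·······█····
step 8: ···█·██·······█···
step 9: ·····███·······█··
step 10: ·····█·██·······█·
step 11: ·······███·······█
step 12: █······█·██·······
step 13: ·█·······███······
step 14: ··█······█·██·····
step 15: ···█·······███····
step 16: ····█······█·██···
step 17: ·····█·······███··
step 18: ······█······█·██·
step 19: ·······█·······███
step 20: █·······█······█·█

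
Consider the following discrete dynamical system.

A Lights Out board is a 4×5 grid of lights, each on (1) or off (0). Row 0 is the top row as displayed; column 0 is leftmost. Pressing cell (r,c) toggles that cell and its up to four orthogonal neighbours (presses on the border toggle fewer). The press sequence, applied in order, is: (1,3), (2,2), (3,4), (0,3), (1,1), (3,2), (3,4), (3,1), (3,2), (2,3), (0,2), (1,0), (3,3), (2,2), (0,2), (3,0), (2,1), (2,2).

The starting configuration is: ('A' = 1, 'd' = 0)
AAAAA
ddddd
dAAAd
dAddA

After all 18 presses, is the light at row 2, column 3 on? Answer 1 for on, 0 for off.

1

k=0  AAAAA
ddddd
dAAAd
dAddA
k=1  AAAdA
ddAAA
dAAdd
dAddA
k=2  AAAdA
dddAA
dddAd
dAAdA
k=3  AAAdA
dddAA
dddAA
dAAAd
k=4  AAdAd
ddddA
dddAA
dAAAd
k=5  AddAd
AAAdA
dAdAA
dAAAd
k=6  AddAd
AAAdA
dAAAA
ddddd
k=7  AddAd
AAAdA
dAAAd
dddAA
k=8  AddAd
AAAdA
ddAAd
AAAAA
k=9  AddAd
AAAdA
dddAd
AdddA
k=10  AddAd
AAAAA
ddAdA
AddAA
k=11  AAAdd
AAdAA
ddAdA
AddAA
k=12  dAAdd
dddAA
AdAdA
AddAA
k=13  dAAdd
dddAA
AdAAA
AdAdd
k=14  dAAdd
ddAAA
AAddA
Adddd
k=15  dddAd
dddAA
AAddA
Adddd
k=16  dddAd
dddAA
dAddA
dAddd
k=17  dddAd
dAdAA
AdAdA
ddddd
k=18  dddAd
dAAAA
AAdAA
ddAdd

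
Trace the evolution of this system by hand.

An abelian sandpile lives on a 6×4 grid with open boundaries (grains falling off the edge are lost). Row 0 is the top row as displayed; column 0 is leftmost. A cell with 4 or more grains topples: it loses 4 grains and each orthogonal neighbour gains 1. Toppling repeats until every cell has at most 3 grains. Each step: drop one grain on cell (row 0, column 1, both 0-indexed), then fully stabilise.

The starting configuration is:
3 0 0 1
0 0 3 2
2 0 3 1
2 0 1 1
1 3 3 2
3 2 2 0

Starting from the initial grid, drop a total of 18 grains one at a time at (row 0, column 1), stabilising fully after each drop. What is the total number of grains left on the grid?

43

t=0: 3 0 0 1
0 0 3 2
2 0 3 1
2 0 1 1
1 3 3 2
3 2 2 0
t=1: 3 1 0 1
0 0 3 2
2 0 3 1
2 0 1 1
1 3 3 2
3 2 2 0
t=2: 3 2 0 1
0 0 3 2
2 0 3 1
2 0 1 1
1 3 3 2
3 2 2 0
t=3: 3 3 0 1
0 0 3 2
2 0 3 1
2 0 1 1
1 3 3 2
3 2 2 0
t=4: 0 1 1 1
1 1 3 2
2 0 3 1
2 0 1 1
1 3 3 2
3 2 2 0
t=5: 0 2 1 1
1 1 3 2
2 0 3 1
2 0 1 1
1 3 3 2
3 2 2 0
t=6: 0 3 1 1
1 1 3 2
2 0 3 1
2 0 1 1
1 3 3 2
3 2 2 0
t=7: 1 0 2 1
1 2 3 2
2 0 3 1
2 0 1 1
1 3 3 2
3 2 2 0
t=8: 1 1 2 1
1 2 3 2
2 0 3 1
2 0 1 1
1 3 3 2
3 2 2 0
t=9: 1 2 2 1
1 2 3 2
2 0 3 1
2 0 1 1
1 3 3 2
3 2 2 0
t=10: 1 3 2 1
1 2 3 2
2 0 3 1
2 0 1 1
1 3 3 2
3 2 2 0
t=11: 2 0 3 1
1 3 3 2
2 0 3 1
2 0 1 1
1 3 3 2
3 2 2 0
t=12: 2 1 3 1
1 3 3 2
2 0 3 1
2 0 1 1
1 3 3 2
3 2 2 0
t=13: 2 2 3 1
1 3 3 2
2 0 3 1
2 0 1 1
1 3 3 2
3 2 2 0
t=14: 2 3 3 1
1 3 3 2
2 0 3 1
2 0 1 1
1 3 3 2
3 2 2 0
t=15: 3 2 1 2
2 1 2 3
2 2 0 2
2 0 2 1
1 3 3 2
3 2 2 0
t=16: 3 3 1 2
2 1 2 3
2 2 0 2
2 0 2 1
1 3 3 2
3 2 2 0
t=17: 0 1 2 2
3 2 2 3
2 2 0 2
2 0 2 1
1 3 3 2
3 2 2 0
t=18: 0 2 2 2
3 2 2 3
2 2 0 2
2 0 2 1
1 3 3 2
3 2 2 0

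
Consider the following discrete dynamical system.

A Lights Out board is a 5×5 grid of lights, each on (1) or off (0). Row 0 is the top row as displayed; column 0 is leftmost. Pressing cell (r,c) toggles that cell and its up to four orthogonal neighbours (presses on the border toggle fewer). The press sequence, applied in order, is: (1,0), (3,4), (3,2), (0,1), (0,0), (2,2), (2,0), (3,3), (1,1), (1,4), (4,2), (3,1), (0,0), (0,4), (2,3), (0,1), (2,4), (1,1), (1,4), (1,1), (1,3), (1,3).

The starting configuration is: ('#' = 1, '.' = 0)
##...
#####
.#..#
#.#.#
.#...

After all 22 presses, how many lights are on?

0) ##...
#####
.#..#
#.#.#
.#...
1) .#...
..###
##..#
#.#.#
.#...
2) .#...
..###
##...
#.##.
.#..#
3) .#...
..###
###..
##...
.##.#
4) #.#..
.####
###..
##...
.##.#
5) .##..
#####
###..
##...
.##.#
6) .##..
##.##
#..#.
###..
.##.#
7) .##..
.#.##
.#.#.
.##..
.##.#
8) .##..
.#.##
.#...
.#.##
.####
9) ..#..
#.###
.....
.#.##
.####
10) ..#.#
#.#..
....#
.#.##
.####
11) ..#.#
#.#..
....#
.####
....#
12) ..#.#
#.#..
.#..#
#..##
.#..#
13) ###.#
..#..
.#..#
#..##
.#..#
14) ####.
..#.#
.#..#
#..##
.#..#
15) ####.
..###
.###.
#...#
.#..#
16) ...#.
.####
.###.
#...#
.#..#
17) ...#.
.###.
.##.#
#....
.#..#
18) .#.#.
#..#.
..#.#
#....
.#..#
19) .#.##
#...#
..#..
#....
.#..#
20) ...##
.##.#
.##..
#....
.#..#
21) ....#
.#.#.
.###.
#....
.#..#
22) ...##
.##.#
.##..
#....
.#..#

10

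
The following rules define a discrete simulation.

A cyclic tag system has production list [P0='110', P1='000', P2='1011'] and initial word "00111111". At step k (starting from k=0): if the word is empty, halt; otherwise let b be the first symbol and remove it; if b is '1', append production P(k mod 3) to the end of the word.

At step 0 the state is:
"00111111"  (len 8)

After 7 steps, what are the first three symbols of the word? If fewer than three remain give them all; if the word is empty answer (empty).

0) "00111111"  (len 8)
1) "0111111"  (len 7)
2) "111111"  (len 6)
3) "111111011"  (len 9)
4) "11111011110"  (len 11)
5) "1111011110000"  (len 13)
6) "1110111100001011"  (len 16)
7) "110111100001011110"  (len 18)

110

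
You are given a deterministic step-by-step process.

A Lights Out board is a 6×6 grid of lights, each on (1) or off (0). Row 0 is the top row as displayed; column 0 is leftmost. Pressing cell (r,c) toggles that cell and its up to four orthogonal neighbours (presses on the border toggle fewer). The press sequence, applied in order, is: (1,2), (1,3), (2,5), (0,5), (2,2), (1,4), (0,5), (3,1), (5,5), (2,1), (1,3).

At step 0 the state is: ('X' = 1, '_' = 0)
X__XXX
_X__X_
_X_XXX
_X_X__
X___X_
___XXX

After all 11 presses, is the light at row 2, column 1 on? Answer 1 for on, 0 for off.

step 0: X__XXX
_X__X_
_X_XXX
_X_X__
X___X_
___XXX
step 1: X_XXXX
__XXX_
_XXXXX
_X_X__
X___X_
___XXX
step 2: X_X_XX
______
_XX_XX
_X_X__
X___X_
___XXX
step 3: X_X_XX
_____X
_XX___
_X_X_X
X___X_
___XXX
step 4: X_X___
______
_XX___
_X_X_X
X___X_
___XXX
step 5: X_X___
__X___
___X__
_XXX_X
X___X_
___XXX
step 6: X_X_X_
__XXXX
___XX_
_XXX_X
X___X_
___XXX
step 7: X_X__X
__XXX_
___XX_
_XXX_X
X___X_
___XXX
step 8: X_X__X
__XXX_
_X_XX_
X__X_X
XX__X_
___XXX
step 9: X_X__X
__XXX_
_X_XX_
X__X_X
XX__XX
___X__
step 10: X_X__X
_XXXX_
X_XXX_
XX_X_X
XX__XX
___X__
step 11: X_XX_X
_X____
X_X_X_
XX_X_X
XX__XX
___X__

0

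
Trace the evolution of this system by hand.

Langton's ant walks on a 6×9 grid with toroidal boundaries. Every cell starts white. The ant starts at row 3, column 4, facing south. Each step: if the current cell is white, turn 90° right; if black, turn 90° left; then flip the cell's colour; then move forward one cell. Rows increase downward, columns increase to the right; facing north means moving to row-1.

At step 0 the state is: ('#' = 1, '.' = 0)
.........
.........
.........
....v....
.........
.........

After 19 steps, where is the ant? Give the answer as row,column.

k=0  .........
.........
.........
....v....
.........
.........
k=1  .........
.........
.........
...<#....
.........
.........
k=2  .........
.........
...^.....
...##....
.........
.........
k=3  .........
.........
...#>....
...##....
.........
.........
k=4  .........
.........
...##....
...#v....
.........
.........
k=5  .........
.........
...##....
...#.>...
.........
.........
k=6  .........
.........
...##....
...#.#...
.....v...
.........
k=7  .........
.........
...##....
...#.#...
....<#...
.........
k=8  .........
.........
...##....
...#^#...
....##...
.........
k=9  .........
.........
...##....
...##>...
....##...
.........
k=10  .........
.........
...##^...
...##....
....##...
.........
k=11  .........
.........
...###>..
...##....
....##...
.........
k=12  .........
.........
...####..
...##.v..
....##...
.........
k=13  .........
.........
...####..
...##<#..
....##...
.........
k=14  .........
.........
...##^#..
...####..
....##...
.........
k=15  .........
.........
...#<.#..
...####..
....##...
.........
k=16  .........
.........
...#..#..
...#v##..
....##...
.........
k=17  .........
.........
...#..#..
...#.>#..
....##...
.........
k=18  .........
.........
...#.^#..
...#..#..
....##...
.........
k=19  .........
.........
...#.#>..
...#..#..
....##...
.........

2,6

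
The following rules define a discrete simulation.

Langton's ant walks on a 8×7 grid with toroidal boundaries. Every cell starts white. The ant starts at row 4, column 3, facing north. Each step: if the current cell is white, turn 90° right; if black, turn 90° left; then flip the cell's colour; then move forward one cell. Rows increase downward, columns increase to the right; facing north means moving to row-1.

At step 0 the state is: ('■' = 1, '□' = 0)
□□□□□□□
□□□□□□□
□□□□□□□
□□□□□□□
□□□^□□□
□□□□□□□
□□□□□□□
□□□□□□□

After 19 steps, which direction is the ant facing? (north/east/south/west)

west

[0] □□□□□□□
□□□□□□□
□□□□□□□
□□□□□□□
□□□^□□□
□□□□□□□
□□□□□□□
□□□□□□□
[1] □□□□□□□
□□□□□□□
□□□□□□□
□□□□□□□
□□□■>□□
□□□□□□□
□□□□□□□
□□□□□□□
[2] □□□□□□□
□□□□□□□
□□□□□□□
□□□□□□□
□□□■■□□
□□□□v□□
□□□□□□□
□□□□□□□
[3] □□□□□□□
□□□□□□□
□□□□□□□
□□□□□□□
□□□■■□□
□□□<■□□
□□□□□□□
□□□□□□□
[4] □□□□□□□
□□□□□□□
□□□□□□□
□□□□□□□
□□□^■□□
□□□■■□□
□□□□□□□
□□□□□□□
[5] □□□□□□□
□□□□□□□
□□□□□□□
□□□□□□□
□□<□■□□
□□□■■□□
□□□□□□□
□□□□□□□
[6] □□□□□□□
□□□□□□□
□□□□□□□
□□^□□□□
□□■□■□□
□□□■■□□
□□□□□□□
□□□□□□□
[7] □□□□□□□
□□□□□□□
□□□□□□□
□□■>□□□
□□■□■□□
□□□■■□□
□□□□□□□
□□□□□□□
[8] □□□□□□□
□□□□□□□
□□□□□□□
□□■■□□□
□□■v■□□
□□□■■□□
□□□□□□□
□□□□□□□
[9] □□□□□□□
□□□□□□□
□□□□□□□
□□■■□□□
□□<■■□□
□□□■■□□
□□□□□□□
□□□□□□□
[10] □□□□□□□
□□□□□□□
□□□□□□□
□□■■□□□
□□□■■□□
□□v■■□□
□□□□□□□
□□□□□□□
[11] □□□□□□□
□□□□□□□
□□□□□□□
□□■■□□□
□□□■■□□
□<■■■□□
□□□□□□□
□□□□□□□
[12] □□□□□□□
□□□□□□□
□□□□□□□
□□■■□□□
□^□■■□□
□■■■■□□
□□□□□□□
□□□□□□□
[13] □□□□□□□
□□□□□□□
□□□□□□□
□□■■□□□
□■>■■□□
□■■■■□□
□□□□□□□
□□□□□□□
[14] □□□□□□□
□□□□□□□
□□□□□□□
□□■■□□□
□■■■■□□
□■v■■□□
□□□□□□□
□□□□□□□
[15] □□□□□□□
□□□□□□□
□□□□□□□
□□■■□□□
□■■■■□□
□■□>■□□
□□□□□□□
□□□□□□□
[16] □□□□□□□
□□□□□□□
□□□□□□□
□□■■□□□
□■■^■□□
□■□□■□□
□□□□□□□
□□□□□□□
[17] □□□□□□□
□□□□□□□
□□□□□□□
□□■■□□□
□■<□■□□
□■□□■□□
□□□□□□□
□□□□□□□
[18] □□□□□□□
□□□□□□□
□□□□□□□
□□■■□□□
□■□□■□□
□■v□■□□
□□□□□□□
□□□□□□□
[19] □□□□□□□
□□□□□□□
□□□□□□□
□□■■□□□
□■□□■□□
□<■□■□□
□□□□□□□
□□□□□□□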